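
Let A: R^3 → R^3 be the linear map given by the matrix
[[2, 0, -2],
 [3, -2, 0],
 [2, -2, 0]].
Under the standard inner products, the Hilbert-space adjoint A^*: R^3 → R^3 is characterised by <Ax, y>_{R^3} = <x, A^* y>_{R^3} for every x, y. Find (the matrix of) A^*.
A^* = A^T =
[[2, 3, 2],
 [0, -2, -2],
 [-2, 0, 0]]

For real matrices with standard dot products, the defining identity <Ax, y> = <x, A^* y> gives (Ax)^T y = x^T (A^*) y, i.e. x^T A^T y = x^T (A^*) y. Since this holds for all x, y, we must have A^* = A^T. Therefore
A^* =
[[2, 3, 2],
 [0, -2, -2],
 [-2, 0, 0]].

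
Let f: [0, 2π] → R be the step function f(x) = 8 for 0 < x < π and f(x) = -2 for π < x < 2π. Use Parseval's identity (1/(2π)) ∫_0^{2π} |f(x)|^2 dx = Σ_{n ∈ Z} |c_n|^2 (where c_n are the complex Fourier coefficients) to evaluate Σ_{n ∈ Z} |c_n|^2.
Σ |c_n|^2 = 34

Parseval equates the L^2 energy of f (normalised by 1/(2π)) with the ℓ^2 sum of its Fourier coefficients: (1/(2π)) ∫_0^{2π} |f|^2 = Σ |c_n|^2.
Compute the left side: (1/(2π)) [∫_0^π 8^2 dx + ∫_π^{2π} (-2)^2 dx] = (1/(2π)) · (64π + 4π) = (64 + 4)/2 = 34.
So Σ_{n ∈ Z} |c_n|^2 = 34.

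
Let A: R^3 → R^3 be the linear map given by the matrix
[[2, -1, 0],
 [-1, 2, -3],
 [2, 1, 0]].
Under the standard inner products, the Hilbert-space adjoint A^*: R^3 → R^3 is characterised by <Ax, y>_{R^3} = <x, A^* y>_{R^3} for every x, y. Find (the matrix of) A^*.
A^* = A^T =
[[2, -1, 2],
 [-1, 2, 1],
 [0, -3, 0]]

For real matrices with standard dot products, the defining identity <Ax, y> = <x, A^* y> gives (Ax)^T y = x^T (A^*) y, i.e. x^T A^T y = x^T (A^*) y. Since this holds for all x, y, we must have A^* = A^T. Therefore
A^* =
[[2, -1, 2],
 [-1, 2, 1],
 [0, -3, 0]].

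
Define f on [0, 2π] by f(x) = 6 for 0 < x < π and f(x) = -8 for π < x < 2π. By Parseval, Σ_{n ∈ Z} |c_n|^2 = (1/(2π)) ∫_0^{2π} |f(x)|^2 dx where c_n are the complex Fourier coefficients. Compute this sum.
Σ |c_n|^2 = 50

Parseval equates the L^2 energy of f (normalised by 1/(2π)) with the ℓ^2 sum of its Fourier coefficients: (1/(2π)) ∫_0^{2π} |f|^2 = Σ |c_n|^2.
Compute the left side: (1/(2π)) [∫_0^π 6^2 dx + ∫_π^{2π} (-8)^2 dx] = (1/(2π)) · (36π + 64π) = (36 + 64)/2 = 50.
So Σ_{n ∈ Z} |c_n|^2 = 50.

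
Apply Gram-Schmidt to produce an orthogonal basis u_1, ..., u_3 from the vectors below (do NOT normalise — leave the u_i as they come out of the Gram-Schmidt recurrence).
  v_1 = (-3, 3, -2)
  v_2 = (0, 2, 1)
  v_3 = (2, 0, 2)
Orthogonal basis:
  u_1 = (-3, 3, -2)
  u_2 = (6/11, 16/11, 15/11)
  u_3 = (7/47, 3/47, -6/47)

Apply the Gram-Schmidt recurrence
  u_1 = v_1
  u_i = v_i − Σ_{j<i} ((v_i · u_j) / (u_j · u_j)) · u_j.

Step by step this gives:
  u_1 = (-3, 3, -2)
  u_2 = (6/11, 16/11, 15/11)
  u_3 = (7/47, 3/47, -6/47)

Orthogonality check:
  u_2 · u_1 = 0 (should be 0)
  u_3 · u_1 = 0 (should be 0)
  u_3 · u_2 = 0 (should be 0)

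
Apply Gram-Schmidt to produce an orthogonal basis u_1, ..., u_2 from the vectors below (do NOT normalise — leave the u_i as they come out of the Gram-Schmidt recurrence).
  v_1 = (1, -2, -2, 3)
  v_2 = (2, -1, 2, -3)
Orthogonal basis:
  u_1 = (1, -2, -2, 3)
  u_2 = (5/2, -2, 1, -3/2)

Apply the Gram-Schmidt recurrence
  u_1 = v_1
  u_i = v_i − Σ_{j<i} ((v_i · u_j) / (u_j · u_j)) · u_j.

Step by step this gives:
  u_1 = (1, -2, -2, 3)
  u_2 = (5/2, -2, 1, -3/2)

Orthogonality check:
  u_2 · u_1 = 0 (should be 0)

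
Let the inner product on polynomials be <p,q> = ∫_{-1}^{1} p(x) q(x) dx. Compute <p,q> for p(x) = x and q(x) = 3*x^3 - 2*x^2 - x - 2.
<p,q> = 8/15

Expand the product: p(x)·q(x) = 3*x^4 - 2*x^3 - x^2 - 2*x.
∫_{-1}^{1} of each monomial x^k gives [2/(k+1) if k even, 0 if k odd]. Integrating term-by-term (or equivalently evaluating the antiderivative F(x) = 3*x^5/5 - x^4/2 - x^3/3 - x^2 at the endpoints):
  F(1) − F(−1) = -37/30 − (-53/30) = 8/15.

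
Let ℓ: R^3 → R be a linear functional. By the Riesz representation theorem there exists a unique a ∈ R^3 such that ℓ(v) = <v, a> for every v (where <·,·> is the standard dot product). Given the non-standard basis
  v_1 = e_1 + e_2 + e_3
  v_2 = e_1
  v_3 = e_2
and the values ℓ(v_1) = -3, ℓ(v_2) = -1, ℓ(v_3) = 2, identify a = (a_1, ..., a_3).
a = (-1, 2, -4)

Write a = (a_1, ..., a_3) in the standard basis. For each basis vector v_i, ℓ(v_i) = <v_i, a> is a linear equation in the a_j's. Collect the n equations into a matrix system V a = ℓ, where row i of V is v_i (expressed in the standard basis). Since V is invertible (lower-triangular with 1s on the diagonal, up to permutation), solve by back-substitution:
  V =
[[1, 1, 1],
 [1, 0, 0],
 [0, 1, 0]]
  V a = (-3, -1, 2)
Solving gives a = (-1, 2, -4).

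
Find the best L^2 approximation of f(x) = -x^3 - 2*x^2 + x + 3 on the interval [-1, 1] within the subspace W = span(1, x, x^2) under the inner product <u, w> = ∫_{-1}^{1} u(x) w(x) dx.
g(x) = -2*x^2 + 2*x/5 + 3

The best approximation g ∈ W is the orthogonal projection of f onto W. Writing g = a_0 + a_1 x + a_2 x^2, the coefficients solve the normal equations G · a = b where
  G_{ij} = <φ_i, φ_j> and b_i = <f, φ_i>, with φ_0 = 1, φ_1 = x, φ_2 = x^2.
G =
  [2, 0, 2/3]
  [0, 2/3, 0]
  [2/3, 0, 2/5],
b = (14/3, 4/15, 6/5).
Solving gives a_0 = 3, a_1 = 2/5, a_2 = -2, so
  g(x) = -2*x^2 + 2*x/5 + 3.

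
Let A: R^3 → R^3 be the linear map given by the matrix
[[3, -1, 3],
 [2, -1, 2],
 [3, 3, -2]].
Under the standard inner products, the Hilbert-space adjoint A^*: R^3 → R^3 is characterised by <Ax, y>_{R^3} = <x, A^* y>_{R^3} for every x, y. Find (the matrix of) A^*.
A^* = A^T =
[[3, 2, 3],
 [-1, -1, 3],
 [3, 2, -2]]

For real matrices with standard dot products, the defining identity <Ax, y> = <x, A^* y> gives (Ax)^T y = x^T (A^*) y, i.e. x^T A^T y = x^T (A^*) y. Since this holds for all x, y, we must have A^* = A^T. Therefore
A^* =
[[3, 2, 3],
 [-1, -1, 3],
 [3, 2, -2]].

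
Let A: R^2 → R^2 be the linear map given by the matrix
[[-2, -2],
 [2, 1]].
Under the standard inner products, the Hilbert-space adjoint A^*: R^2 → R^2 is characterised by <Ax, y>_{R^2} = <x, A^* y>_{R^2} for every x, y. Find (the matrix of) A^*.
A^* = A^T =
[[-2, 2],
 [-2, 1]]

For real matrices with standard dot products, the defining identity <Ax, y> = <x, A^* y> gives (Ax)^T y = x^T (A^*) y, i.e. x^T A^T y = x^T (A^*) y. Since this holds for all x, y, we must have A^* = A^T. Therefore
A^* =
[[-2, 2],
 [-2, 1]].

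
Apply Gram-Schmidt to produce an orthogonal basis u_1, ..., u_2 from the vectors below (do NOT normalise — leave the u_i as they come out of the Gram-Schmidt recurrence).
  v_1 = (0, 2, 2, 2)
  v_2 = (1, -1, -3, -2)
Orthogonal basis:
  u_1 = (0, 2, 2, 2)
  u_2 = (1, 1, -1, 0)

Apply the Gram-Schmidt recurrence
  u_1 = v_1
  u_i = v_i − Σ_{j<i} ((v_i · u_j) / (u_j · u_j)) · u_j.

Step by step this gives:
  u_1 = (0, 2, 2, 2)
  u_2 = (1, 1, -1, 0)

Orthogonality check:
  u_2 · u_1 = 0 (should be 0)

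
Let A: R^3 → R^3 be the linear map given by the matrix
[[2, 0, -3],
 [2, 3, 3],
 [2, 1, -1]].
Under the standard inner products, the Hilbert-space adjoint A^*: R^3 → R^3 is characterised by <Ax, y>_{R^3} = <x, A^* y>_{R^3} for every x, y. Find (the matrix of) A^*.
A^* = A^T =
[[2, 2, 2],
 [0, 3, 1],
 [-3, 3, -1]]

For real matrices with standard dot products, the defining identity <Ax, y> = <x, A^* y> gives (Ax)^T y = x^T (A^*) y, i.e. x^T A^T y = x^T (A^*) y. Since this holds for all x, y, we must have A^* = A^T. Therefore
A^* =
[[2, 2, 2],
 [0, 3, 1],
 [-3, 3, -1]].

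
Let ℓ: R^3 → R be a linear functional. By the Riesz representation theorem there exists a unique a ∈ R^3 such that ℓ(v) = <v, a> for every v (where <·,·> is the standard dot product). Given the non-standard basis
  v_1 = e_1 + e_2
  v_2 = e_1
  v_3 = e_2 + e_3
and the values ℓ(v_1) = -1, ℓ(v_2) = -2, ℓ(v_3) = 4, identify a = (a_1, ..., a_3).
a = (-2, 1, 3)

Write a = (a_1, ..., a_3) in the standard basis. For each basis vector v_i, ℓ(v_i) = <v_i, a> is a linear equation in the a_j's. Collect the n equations into a matrix system V a = ℓ, where row i of V is v_i (expressed in the standard basis). Since V is invertible (lower-triangular with 1s on the diagonal, up to permutation), solve by back-substitution:
  V =
[[1, 1, 0],
 [1, 0, 0],
 [0, 1, 1]]
  V a = (-1, -2, 4)
Solving gives a = (-2, 1, 3).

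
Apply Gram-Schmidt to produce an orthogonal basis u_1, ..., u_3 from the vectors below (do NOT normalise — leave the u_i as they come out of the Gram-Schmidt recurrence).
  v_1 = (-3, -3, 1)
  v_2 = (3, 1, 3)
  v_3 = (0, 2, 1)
Orthogonal basis:
  u_1 = (-3, -3, 1)
  u_2 = (30/19, -8/19, 66/19)
  u_3 = (-15/14, 9/7, 9/14)

Apply the Gram-Schmidt recurrence
  u_1 = v_1
  u_i = v_i − Σ_{j<i} ((v_i · u_j) / (u_j · u_j)) · u_j.

Step by step this gives:
  u_1 = (-3, -3, 1)
  u_2 = (30/19, -8/19, 66/19)
  u_3 = (-15/14, 9/7, 9/14)

Orthogonality check:
  u_2 · u_1 = 0 (should be 0)
  u_3 · u_1 = 0 (should be 0)
  u_3 · u_2 = 0 (should be 0)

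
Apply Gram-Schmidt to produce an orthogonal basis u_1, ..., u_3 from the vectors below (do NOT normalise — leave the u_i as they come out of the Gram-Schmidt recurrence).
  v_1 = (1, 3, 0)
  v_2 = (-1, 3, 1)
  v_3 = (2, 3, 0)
Orthogonal basis:
  u_1 = (1, 3, 0)
  u_2 = (-9/5, 3/5, 1)
  u_3 = (9/46, -3/46, 9/23)

Apply the Gram-Schmidt recurrence
  u_1 = v_1
  u_i = v_i − Σ_{j<i} ((v_i · u_j) / (u_j · u_j)) · u_j.

Step by step this gives:
  u_1 = (1, 3, 0)
  u_2 = (-9/5, 3/5, 1)
  u_3 = (9/46, -3/46, 9/23)

Orthogonality check:
  u_2 · u_1 = 0 (should be 0)
  u_3 · u_1 = 0 (should be 0)
  u_3 · u_2 = 0 (should be 0)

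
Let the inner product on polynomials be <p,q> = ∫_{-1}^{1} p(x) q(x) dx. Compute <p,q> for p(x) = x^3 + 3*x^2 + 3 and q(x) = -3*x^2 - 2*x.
<p,q> = -52/5

Expand the product: p(x)·q(x) = -3*x^5 - 11*x^4 - 6*x^3 - 9*x^2 - 6*x.
∫_{-1}^{1} of each monomial x^k gives [2/(k+1) if k even, 0 if k odd]. Integrating term-by-term (or equivalently evaluating the antiderivative F(x) = -x^6/2 - 11*x^5/5 - 3*x^4/2 - 3*x^3 - 3*x^2 at the endpoints):
  F(1) − F(−1) = -51/5 − (1/5) = -52/5.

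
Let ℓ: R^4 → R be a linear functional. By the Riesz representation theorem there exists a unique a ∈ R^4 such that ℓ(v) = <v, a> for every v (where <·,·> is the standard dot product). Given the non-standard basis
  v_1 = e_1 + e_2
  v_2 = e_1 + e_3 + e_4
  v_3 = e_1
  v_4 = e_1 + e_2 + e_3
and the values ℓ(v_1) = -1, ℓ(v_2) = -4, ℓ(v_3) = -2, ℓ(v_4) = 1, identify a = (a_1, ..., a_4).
a = (-2, 1, 2, -4)

Write a = (a_1, ..., a_4) in the standard basis. For each basis vector v_i, ℓ(v_i) = <v_i, a> is a linear equation in the a_j's. Collect the n equations into a matrix system V a = ℓ, where row i of V is v_i (expressed in the standard basis). Since V is invertible (lower-triangular with 1s on the diagonal, up to permutation), solve by back-substitution:
  V =
[[1, 1, 0, 0],
 [1, 0, 1, 1],
 [1, 0, 0, 0],
 [1, 1, 1, 0]]
  V a = (-1, -4, -2, 1)
Solving gives a = (-2, 1, 2, -4).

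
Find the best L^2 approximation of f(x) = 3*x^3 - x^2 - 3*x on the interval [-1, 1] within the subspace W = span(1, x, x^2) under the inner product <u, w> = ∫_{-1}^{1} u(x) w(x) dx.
g(x) = -x^2 - 6*x/5

The best approximation g ∈ W is the orthogonal projection of f onto W. Writing g = a_0 + a_1 x + a_2 x^2, the coefficients solve the normal equations G · a = b where
  G_{ij} = <φ_i, φ_j> and b_i = <f, φ_i>, with φ_0 = 1, φ_1 = x, φ_2 = x^2.
G =
  [2, 0, 2/3]
  [0, 2/3, 0]
  [2/3, 0, 2/5],
b = (-2/3, -4/5, -2/5).
Solving gives a_0 = 0, a_1 = -6/5, a_2 = -1, so
  g(x) = -x^2 - 6*x/5.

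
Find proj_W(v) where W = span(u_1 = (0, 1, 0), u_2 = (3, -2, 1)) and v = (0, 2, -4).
proj_W(v) = (-6/5, 2, -2/5)

Set up U = [u_1 | ... | u_2] ∈ R^(3×2). The projector onto W = col(U) is P = U (U^T U)^(-1) U^T.
Compute U^T U =
  [1, -2]
  [-2, 14],
and U^T v = (2, -8).
Solve U^T U · c = U^T v for the coefficients: c = (6/5, -2/5). The projection is proj_W(v) = U c.
Check: (v - proj_W(v)) · u_1 = 0  (should be 0).
Check: (v - proj_W(v)) · u_2 = 0  (should be 0).
Result: proj_W(v) = (-6/5, 2, -2/5).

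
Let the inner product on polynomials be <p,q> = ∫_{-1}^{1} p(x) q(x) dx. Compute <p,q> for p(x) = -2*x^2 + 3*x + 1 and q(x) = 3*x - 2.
<p,q> = 14/3

Expand the product: p(x)·q(x) = -6*x^3 + 13*x^2 - 3*x - 2.
∫_{-1}^{1} of each monomial x^k gives [2/(k+1) if k even, 0 if k odd]. Integrating term-by-term (or equivalently evaluating the antiderivative F(x) = -3*x^4/2 + 13*x^3/3 - 3*x^2/2 - 2*x at the endpoints):
  F(1) − F(−1) = -2/3 − (-16/3) = 14/3.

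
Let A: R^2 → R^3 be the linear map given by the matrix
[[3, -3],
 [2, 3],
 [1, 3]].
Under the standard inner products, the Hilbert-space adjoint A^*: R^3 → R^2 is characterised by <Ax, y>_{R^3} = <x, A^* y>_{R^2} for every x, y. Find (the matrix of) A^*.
A^* = A^T =
[[3, 2, 1],
 [-3, 3, 3]]

For real matrices with standard dot products, the defining identity <Ax, y> = <x, A^* y> gives (Ax)^T y = x^T (A^*) y, i.e. x^T A^T y = x^T (A^*) y. Since this holds for all x, y, we must have A^* = A^T. Therefore
A^* =
[[3, 2, 1],
 [-3, 3, 3]].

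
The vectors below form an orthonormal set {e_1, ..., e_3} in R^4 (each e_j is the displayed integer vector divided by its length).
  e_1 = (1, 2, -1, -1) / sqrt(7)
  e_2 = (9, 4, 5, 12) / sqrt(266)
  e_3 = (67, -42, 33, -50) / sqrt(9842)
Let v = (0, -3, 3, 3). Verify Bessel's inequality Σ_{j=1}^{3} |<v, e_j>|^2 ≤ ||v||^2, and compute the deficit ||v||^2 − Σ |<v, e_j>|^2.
Σ |<v, e_j>|^2 = 6957/259; ||v||^2 = 27; deficit = 36/259

Write each e_j = u_j / sqrt(<u_j, u_j>) where u_j is the displayed integer vector. Then <v, e_j> = <v, u_j> / sqrt(<u_j, u_j>), so |<v, e_j>|^2 = <v, u_j>^2 / <u_j, u_j>.
Coefficients: <v, e_1> = -12/sqrt(7), <v, e_2> = 39/sqrt(266), <v, e_3> = 75/sqrt(9842).
Square and sum: Σ |<v, e_j>|^2 = 6957/259.
Compute ||v||^2 = v·v = 27.
Deficit = 27 − 6957/259 = 36/259 ≥ 0, confirming Bessel's inequality. (The deficit equals ||v − Σ <v,e_j> e_j||^2, the squared distance from v to span{e_j}.)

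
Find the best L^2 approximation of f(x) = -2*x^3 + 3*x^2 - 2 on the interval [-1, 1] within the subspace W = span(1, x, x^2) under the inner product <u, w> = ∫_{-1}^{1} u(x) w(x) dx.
g(x) = 3*x^2 - 6*x/5 - 2

The best approximation g ∈ W is the orthogonal projection of f onto W. Writing g = a_0 + a_1 x + a_2 x^2, the coefficients solve the normal equations G · a = b where
  G_{ij} = <φ_i, φ_j> and b_i = <f, φ_i>, with φ_0 = 1, φ_1 = x, φ_2 = x^2.
G =
  [2, 0, 2/3]
  [0, 2/3, 0]
  [2/3, 0, 2/5],
b = (-2, -4/5, -2/15).
Solving gives a_0 = -2, a_1 = -6/5, a_2 = 3, so
  g(x) = 3*x^2 - 6*x/5 - 2.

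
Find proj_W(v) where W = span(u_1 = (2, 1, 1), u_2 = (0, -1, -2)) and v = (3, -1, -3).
proj_W(v) = (62/21, -17/21, -65/21)

Set up U = [u_1 | ... | u_2] ∈ R^(3×2). The projector onto W = col(U) is P = U (U^T U)^(-1) U^T.
Compute U^T U =
  [6, -3]
  [-3, 5],
and U^T v = (2, 7).
Solve U^T U · c = U^T v for the coefficients: c = (31/21, 16/7). The projection is proj_W(v) = U c.
Check: (v - proj_W(v)) · u_1 = 0  (should be 0).
Check: (v - proj_W(v)) · u_2 = 0  (should be 0).
Result: proj_W(v) = (62/21, -17/21, -65/21).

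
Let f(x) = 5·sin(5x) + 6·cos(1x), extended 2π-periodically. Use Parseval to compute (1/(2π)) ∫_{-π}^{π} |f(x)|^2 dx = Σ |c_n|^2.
Σ |c_n|^2 = 61/2

Expand |f|^2 and use orthogonality of {sin(nx), cos(mx)} on [-π, π]:
  ∫_{-π}^{π} sin(nx)^2 dx = π, ∫ cos(mx)^2 dx = π, and cross terms integrate to 0.
So ∫_{-π}^{π} f(x)^2 dx = 5^2 · π + 6^2 · π = (25 + 36)π.
Divide by 2π: (25 + 36)/2 = 61/2.
By Parseval, this equals Σ |c_n|^2.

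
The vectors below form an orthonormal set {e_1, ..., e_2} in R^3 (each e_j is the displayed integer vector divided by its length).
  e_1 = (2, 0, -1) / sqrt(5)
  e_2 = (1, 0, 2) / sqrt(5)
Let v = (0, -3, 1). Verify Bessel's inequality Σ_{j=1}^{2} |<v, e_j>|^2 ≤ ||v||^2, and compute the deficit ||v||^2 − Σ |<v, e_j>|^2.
Σ |<v, e_j>|^2 = 1; ||v||^2 = 10; deficit = 9

Write each e_j = u_j / sqrt(<u_j, u_j>) where u_j is the displayed integer vector. Then <v, e_j> = <v, u_j> / sqrt(<u_j, u_j>), so |<v, e_j>|^2 = <v, u_j>^2 / <u_j, u_j>.
Coefficients: <v, e_1> = -1/sqrt(5), <v, e_2> = 2/sqrt(5).
Square and sum: Σ |<v, e_j>|^2 = 1.
Compute ||v||^2 = v·v = 10.
Deficit = 10 − 1 = 9 ≥ 0, confirming Bessel's inequality. (The deficit equals ||v − Σ <v,e_j> e_j||^2, the squared distance from v to span{e_j}.)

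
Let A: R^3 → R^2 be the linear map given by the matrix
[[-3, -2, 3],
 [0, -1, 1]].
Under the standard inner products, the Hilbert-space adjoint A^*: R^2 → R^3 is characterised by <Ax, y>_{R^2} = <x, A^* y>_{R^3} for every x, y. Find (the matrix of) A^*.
A^* = A^T =
[[-3, 0],
 [-2, -1],
 [3, 1]]

For real matrices with standard dot products, the defining identity <Ax, y> = <x, A^* y> gives (Ax)^T y = x^T (A^*) y, i.e. x^T A^T y = x^T (A^*) y. Since this holds for all x, y, we must have A^* = A^T. Therefore
A^* =
[[-3, 0],
 [-2, -1],
 [3, 1]].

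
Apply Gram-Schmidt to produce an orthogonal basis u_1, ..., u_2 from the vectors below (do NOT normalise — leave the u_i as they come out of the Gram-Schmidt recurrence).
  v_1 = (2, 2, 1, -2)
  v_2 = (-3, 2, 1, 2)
Orthogonal basis:
  u_1 = (2, 2, 1, -2)
  u_2 = (-29/13, 36/13, 18/13, 16/13)

Apply the Gram-Schmidt recurrence
  u_1 = v_1
  u_i = v_i − Σ_{j<i} ((v_i · u_j) / (u_j · u_j)) · u_j.

Step by step this gives:
  u_1 = (2, 2, 1, -2)
  u_2 = (-29/13, 36/13, 18/13, 16/13)

Orthogonality check:
  u_2 · u_1 = 0 (should be 0)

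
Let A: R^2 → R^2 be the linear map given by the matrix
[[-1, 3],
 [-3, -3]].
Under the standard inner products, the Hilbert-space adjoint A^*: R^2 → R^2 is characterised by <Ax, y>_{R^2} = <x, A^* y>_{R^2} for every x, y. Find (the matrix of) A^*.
A^* = A^T =
[[-1, -3],
 [3, -3]]

For real matrices with standard dot products, the defining identity <Ax, y> = <x, A^* y> gives (Ax)^T y = x^T (A^*) y, i.e. x^T A^T y = x^T (A^*) y. Since this holds for all x, y, we must have A^* = A^T. Therefore
A^* =
[[-1, -3],
 [3, -3]].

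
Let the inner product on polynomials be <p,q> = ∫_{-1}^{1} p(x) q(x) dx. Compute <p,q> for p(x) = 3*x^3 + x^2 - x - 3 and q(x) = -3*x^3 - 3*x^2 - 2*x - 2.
<p,q> = 456/35

Expand the product: p(x)·q(x) = -9*x^6 - 12*x^5 - 6*x^4 + 4*x^3 + 9*x^2 + 8*x + 6.
∫_{-1}^{1} of each monomial x^k gives [2/(k+1) if k even, 0 if k odd]. Integrating term-by-term (or equivalently evaluating the antiderivative F(x) = -9*x^7/7 - 2*x^6 - 6*x^5/5 + x^4 + 3*x^3 + 4*x^2 + 6*x at the endpoints):
  F(1) − F(−1) = 333/35 − (-123/35) = 456/35.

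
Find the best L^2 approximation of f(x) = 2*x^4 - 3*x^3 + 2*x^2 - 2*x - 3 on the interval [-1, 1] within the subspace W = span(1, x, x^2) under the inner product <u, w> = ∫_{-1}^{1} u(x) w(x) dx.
g(x) = 26*x^2/7 - 19*x/5 - 111/35

The best approximation g ∈ W is the orthogonal projection of f onto W. Writing g = a_0 + a_1 x + a_2 x^2, the coefficients solve the normal equations G · a = b where
  G_{ij} = <φ_i, φ_j> and b_i = <f, φ_i>, with φ_0 = 1, φ_1 = x, φ_2 = x^2.
G =
  [2, 0, 2/3]
  [0, 2/3, 0]
  [2/3, 0, 2/5],
b = (-58/15, -38/15, -22/35).
Solving gives a_0 = -111/35, a_1 = -19/5, a_2 = 26/7, so
  g(x) = 26*x^2/7 - 19*x/5 - 111/35.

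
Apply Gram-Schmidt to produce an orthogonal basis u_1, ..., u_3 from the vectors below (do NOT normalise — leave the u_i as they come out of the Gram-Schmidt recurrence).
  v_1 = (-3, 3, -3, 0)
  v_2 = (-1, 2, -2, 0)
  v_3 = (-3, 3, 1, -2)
Orthogonal basis:
  u_1 = (-3, 3, -3, 0)
  u_2 = (2/3, 1/3, -1/3, 0)
  u_3 = (0, 2, 2, -2)

Apply the Gram-Schmidt recurrence
  u_1 = v_1
  u_i = v_i − Σ_{j<i} ((v_i · u_j) / (u_j · u_j)) · u_j.

Step by step this gives:
  u_1 = (-3, 3, -3, 0)
  u_2 = (2/3, 1/3, -1/3, 0)
  u_3 = (0, 2, 2, -2)

Orthogonality check:
  u_2 · u_1 = 0 (should be 0)
  u_3 · u_1 = 0 (should be 0)
  u_3 · u_2 = 0 (should be 0)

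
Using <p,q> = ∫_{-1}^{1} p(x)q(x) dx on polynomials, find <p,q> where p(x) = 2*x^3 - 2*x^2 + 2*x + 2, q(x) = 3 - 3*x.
<p,q> = 8/5

Expand the product: p(x)·q(x) = -6*x^4 + 12*x^3 - 12*x^2 + 6.
∫_{-1}^{1} of each monomial x^k gives [2/(k+1) if k even, 0 if k odd]. Integrating term-by-term (or equivalently evaluating the antiderivative F(x) = -6*x^5/5 + 3*x^4 - 4*x^3 + 6*x at the endpoints):
  F(1) − F(−1) = 19/5 − (11/5) = 8/5.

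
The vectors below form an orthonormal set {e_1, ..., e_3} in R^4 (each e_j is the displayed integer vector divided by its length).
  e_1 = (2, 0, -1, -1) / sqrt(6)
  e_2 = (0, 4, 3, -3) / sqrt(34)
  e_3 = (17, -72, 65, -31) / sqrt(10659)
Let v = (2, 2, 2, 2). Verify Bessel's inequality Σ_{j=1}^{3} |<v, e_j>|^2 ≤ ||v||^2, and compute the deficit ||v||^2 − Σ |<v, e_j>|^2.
Σ |<v, e_j>|^2 = 428/209; ||v||^2 = 16; deficit = 2916/209

Write each e_j = u_j / sqrt(<u_j, u_j>) where u_j is the displayed integer vector. Then <v, e_j> = <v, u_j> / sqrt(<u_j, u_j>), so |<v, e_j>|^2 = <v, u_j>^2 / <u_j, u_j>.
Coefficients: <v, e_1> = 0/sqrt(6), <v, e_2> = 8/sqrt(34), <v, e_3> = -42/sqrt(10659).
Square and sum: Σ |<v, e_j>|^2 = 428/209.
Compute ||v||^2 = v·v = 16.
Deficit = 16 − 428/209 = 2916/209 ≥ 0, confirming Bessel's inequality. (The deficit equals ||v − Σ <v,e_j> e_j||^2, the squared distance from v to span{e_j}.)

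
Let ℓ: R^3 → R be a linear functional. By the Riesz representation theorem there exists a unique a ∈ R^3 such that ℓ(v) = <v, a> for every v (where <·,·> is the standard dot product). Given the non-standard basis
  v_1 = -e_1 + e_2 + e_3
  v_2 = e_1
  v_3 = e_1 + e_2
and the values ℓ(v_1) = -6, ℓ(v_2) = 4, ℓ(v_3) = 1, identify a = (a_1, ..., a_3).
a = (4, -3, 1)

Write a = (a_1, ..., a_3) in the standard basis. For each basis vector v_i, ℓ(v_i) = <v_i, a> is a linear equation in the a_j's. Collect the n equations into a matrix system V a = ℓ, where row i of V is v_i (expressed in the standard basis). Since V is invertible (lower-triangular with 1s on the diagonal, up to permutation), solve by back-substitution:
  V =
[[-1, 1, 1],
 [1, 0, 0],
 [1, 1, 0]]
  V a = (-6, 4, 1)
Solving gives a = (4, -3, 1).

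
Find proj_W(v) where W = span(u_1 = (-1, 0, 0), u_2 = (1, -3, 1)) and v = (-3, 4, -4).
proj_W(v) = (-3, 24/5, -8/5)

Set up U = [u_1 | ... | u_2] ∈ R^(3×2). The projector onto W = col(U) is P = U (U^T U)^(-1) U^T.
Compute U^T U =
  [1, -1]
  [-1, 11],
and U^T v = (3, -19).
Solve U^T U · c = U^T v for the coefficients: c = (7/5, -8/5). The projection is proj_W(v) = U c.
Check: (v - proj_W(v)) · u_1 = 0  (should be 0).
Check: (v - proj_W(v)) · u_2 = 0  (should be 0).
Result: proj_W(v) = (-3, 24/5, -8/5).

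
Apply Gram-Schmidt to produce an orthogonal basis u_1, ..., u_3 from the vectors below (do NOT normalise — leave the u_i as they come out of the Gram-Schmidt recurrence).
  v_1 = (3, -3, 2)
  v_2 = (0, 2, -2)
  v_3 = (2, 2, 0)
Orthogonal basis:
  u_1 = (3, -3, 2)
  u_2 = (15/11, 7/11, -12/11)
  u_3 = (8/19, 24/19, 24/19)

Apply the Gram-Schmidt recurrence
  u_1 = v_1
  u_i = v_i − Σ_{j<i} ((v_i · u_j) / (u_j · u_j)) · u_j.

Step by step this gives:
  u_1 = (3, -3, 2)
  u_2 = (15/11, 7/11, -12/11)
  u_3 = (8/19, 24/19, 24/19)

Orthogonality check:
  u_2 · u_1 = 0 (should be 0)
  u_3 · u_1 = 0 (should be 0)
  u_3 · u_2 = 0 (should be 0)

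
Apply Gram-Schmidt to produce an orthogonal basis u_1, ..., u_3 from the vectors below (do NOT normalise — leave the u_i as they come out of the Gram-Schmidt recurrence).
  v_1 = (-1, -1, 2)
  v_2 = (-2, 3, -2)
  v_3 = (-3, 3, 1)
Orthogonal basis:
  u_1 = (-1, -1, 2)
  u_2 = (-17/6, 13/6, -1/3)
  u_3 = (4/7, 6/7, 5/7)

Apply the Gram-Schmidt recurrence
  u_1 = v_1
  u_i = v_i − Σ_{j<i} ((v_i · u_j) / (u_j · u_j)) · u_j.

Step by step this gives:
  u_1 = (-1, -1, 2)
  u_2 = (-17/6, 13/6, -1/3)
  u_3 = (4/7, 6/7, 5/7)

Orthogonality check:
  u_2 · u_1 = 0 (should be 0)
  u_3 · u_1 = 0 (should be 0)
  u_3 · u_2 = 0 (should be 0)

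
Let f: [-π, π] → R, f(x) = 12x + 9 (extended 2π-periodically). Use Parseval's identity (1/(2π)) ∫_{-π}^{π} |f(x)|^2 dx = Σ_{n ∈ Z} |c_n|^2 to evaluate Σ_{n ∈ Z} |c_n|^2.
Σ |c_n|^2 = 48π^2 + 81

Expand and integrate term by term over [-π, π]:
  ∫ (12x)^2 dx = 144·(2π^3/3); ∫ 2·12·(9)·x dx = 0 (odd integrand); ∫ 9^2 dx = 81·2π.
So (1/(2π)) ∫_{-π}^{π} (12x + 9)^2 dx = 144π^2/3 + 81 = 48π^2 + 81.
Parseval ⇒ Σ |c_n|^2 = 48π^2 + 81.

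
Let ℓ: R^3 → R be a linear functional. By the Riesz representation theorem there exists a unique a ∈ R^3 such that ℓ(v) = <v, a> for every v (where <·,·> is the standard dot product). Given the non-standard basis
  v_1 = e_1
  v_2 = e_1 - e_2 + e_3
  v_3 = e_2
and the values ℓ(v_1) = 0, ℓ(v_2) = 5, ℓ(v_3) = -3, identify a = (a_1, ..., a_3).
a = (0, -3, 2)

Write a = (a_1, ..., a_3) in the standard basis. For each basis vector v_i, ℓ(v_i) = <v_i, a> is a linear equation in the a_j's. Collect the n equations into a matrix system V a = ℓ, where row i of V is v_i (expressed in the standard basis). Since V is invertible (lower-triangular with 1s on the diagonal, up to permutation), solve by back-substitution:
  V =
[[1, 0, 0],
 [1, -1, 1],
 [0, 1, 0]]
  V a = (0, 5, -3)
Solving gives a = (0, -3, 2).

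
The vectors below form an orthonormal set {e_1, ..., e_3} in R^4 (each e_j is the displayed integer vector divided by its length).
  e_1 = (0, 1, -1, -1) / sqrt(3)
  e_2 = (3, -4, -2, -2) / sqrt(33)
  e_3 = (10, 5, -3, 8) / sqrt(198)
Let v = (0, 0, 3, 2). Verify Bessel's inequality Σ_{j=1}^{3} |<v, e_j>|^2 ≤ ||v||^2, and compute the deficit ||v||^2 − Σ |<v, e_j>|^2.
Σ |<v, e_j>|^2 = 209/18; ||v||^2 = 13; deficit = 25/18

Write each e_j = u_j / sqrt(<u_j, u_j>) where u_j is the displayed integer vector. Then <v, e_j> = <v, u_j> / sqrt(<u_j, u_j>), so |<v, e_j>|^2 = <v, u_j>^2 / <u_j, u_j>.
Coefficients: <v, e_1> = -5/sqrt(3), <v, e_2> = -10/sqrt(33), <v, e_3> = 7/sqrt(198).
Square and sum: Σ |<v, e_j>|^2 = 209/18.
Compute ||v||^2 = v·v = 13.
Deficit = 13 − 209/18 = 25/18 ≥ 0, confirming Bessel's inequality. (The deficit equals ||v − Σ <v,e_j> e_j||^2, the squared distance from v to span{e_j}.)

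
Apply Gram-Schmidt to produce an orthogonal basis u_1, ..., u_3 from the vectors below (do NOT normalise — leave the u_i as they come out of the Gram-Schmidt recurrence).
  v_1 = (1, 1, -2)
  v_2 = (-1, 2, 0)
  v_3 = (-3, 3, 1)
Orthogonal basis:
  u_1 = (1, 1, -2)
  u_2 = (-7/6, 11/6, 1/3)
  u_3 = (-12/29, -6/29, -9/29)

Apply the Gram-Schmidt recurrence
  u_1 = v_1
  u_i = v_i − Σ_{j<i} ((v_i · u_j) / (u_j · u_j)) · u_j.

Step by step this gives:
  u_1 = (1, 1, -2)
  u_2 = (-7/6, 11/6, 1/3)
  u_3 = (-12/29, -6/29, -9/29)

Orthogonality check:
  u_2 · u_1 = 0 (should be 0)
  u_3 · u_1 = 0 (should be 0)
  u_3 · u_2 = 0 (should be 0)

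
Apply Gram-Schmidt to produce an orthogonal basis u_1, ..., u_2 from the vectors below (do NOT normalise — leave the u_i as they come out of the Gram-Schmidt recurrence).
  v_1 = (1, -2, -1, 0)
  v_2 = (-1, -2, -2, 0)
Orthogonal basis:
  u_1 = (1, -2, -1, 0)
  u_2 = (-11/6, -1/3, -7/6, 0)

Apply the Gram-Schmidt recurrence
  u_1 = v_1
  u_i = v_i − Σ_{j<i} ((v_i · u_j) / (u_j · u_j)) · u_j.

Step by step this gives:
  u_1 = (1, -2, -1, 0)
  u_2 = (-11/6, -1/3, -7/6, 0)

Orthogonality check:
  u_2 · u_1 = 0 (should be 0)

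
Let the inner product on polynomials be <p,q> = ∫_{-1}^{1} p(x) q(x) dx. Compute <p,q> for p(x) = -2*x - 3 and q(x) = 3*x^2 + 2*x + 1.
<p,q> = -44/3

Expand the product: p(x)·q(x) = -6*x^3 - 13*x^2 - 8*x - 3.
∫_{-1}^{1} of each monomial x^k gives [2/(k+1) if k even, 0 if k odd]. Integrating term-by-term (or equivalently evaluating the antiderivative F(x) = -3*x^4/2 - 13*x^3/3 - 4*x^2 - 3*x at the endpoints):
  F(1) − F(−1) = -77/6 − (11/6) = -44/3.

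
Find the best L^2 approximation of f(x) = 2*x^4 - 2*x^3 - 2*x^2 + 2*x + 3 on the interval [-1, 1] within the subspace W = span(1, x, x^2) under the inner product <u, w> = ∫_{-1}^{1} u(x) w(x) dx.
g(x) = -2*x^2/7 + 4*x/5 + 99/35

The best approximation g ∈ W is the orthogonal projection of f onto W. Writing g = a_0 + a_1 x + a_2 x^2, the coefficients solve the normal equations G · a = b where
  G_{ij} = <φ_i, φ_j> and b_i = <f, φ_i>, with φ_0 = 1, φ_1 = x, φ_2 = x^2.
G =
  [2, 0, 2/3]
  [0, 2/3, 0]
  [2/3, 0, 2/5],
b = (82/15, 8/15, 62/35).
Solving gives a_0 = 99/35, a_1 = 4/5, a_2 = -2/7, so
  g(x) = -2*x^2/7 + 4*x/5 + 99/35.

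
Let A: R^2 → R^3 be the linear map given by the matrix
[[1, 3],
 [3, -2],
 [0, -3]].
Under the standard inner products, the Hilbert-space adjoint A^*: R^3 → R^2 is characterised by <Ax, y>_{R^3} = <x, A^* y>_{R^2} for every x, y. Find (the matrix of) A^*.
A^* = A^T =
[[1, 3, 0],
 [3, -2, -3]]

For real matrices with standard dot products, the defining identity <Ax, y> = <x, A^* y> gives (Ax)^T y = x^T (A^*) y, i.e. x^T A^T y = x^T (A^*) y. Since this holds for all x, y, we must have A^* = A^T. Therefore
A^* =
[[1, 3, 0],
 [3, -2, -3]].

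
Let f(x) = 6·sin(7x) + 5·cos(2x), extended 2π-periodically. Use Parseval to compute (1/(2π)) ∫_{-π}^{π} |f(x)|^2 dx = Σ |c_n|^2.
Σ |c_n|^2 = 61/2

Expand |f|^2 and use orthogonality of {sin(nx), cos(mx)} on [-π, π]:
  ∫_{-π}^{π} sin(nx)^2 dx = π, ∫ cos(mx)^2 dx = π, and cross terms integrate to 0.
So ∫_{-π}^{π} f(x)^2 dx = 6^2 · π + 5^2 · π = (36 + 25)π.
Divide by 2π: (36 + 25)/2 = 61/2.
By Parseval, this equals Σ |c_n|^2.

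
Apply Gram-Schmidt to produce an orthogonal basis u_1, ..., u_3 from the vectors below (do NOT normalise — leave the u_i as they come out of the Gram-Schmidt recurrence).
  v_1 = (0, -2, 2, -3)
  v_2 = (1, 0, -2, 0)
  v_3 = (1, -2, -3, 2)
Orthogonal basis:
  u_1 = (0, -2, 2, -3)
  u_2 = (1, -8/17, -26/17, -12/17)
  u_3 = (-6/23, -54/23, -3/23, 34/23)

Apply the Gram-Schmidt recurrence
  u_1 = v_1
  u_i = v_i − Σ_{j<i} ((v_i · u_j) / (u_j · u_j)) · u_j.

Step by step this gives:
  u_1 = (0, -2, 2, -3)
  u_2 = (1, -8/17, -26/17, -12/17)
  u_3 = (-6/23, -54/23, -3/23, 34/23)

Orthogonality check:
  u_2 · u_1 = 0 (should be 0)
  u_3 · u_1 = 0 (should be 0)
  u_3 · u_2 = 0 (should be 0)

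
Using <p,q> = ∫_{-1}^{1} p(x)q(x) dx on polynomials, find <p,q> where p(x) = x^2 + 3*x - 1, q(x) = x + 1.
<p,q> = 2/3

Expand the product: p(x)·q(x) = x^3 + 4*x^2 + 2*x - 1.
∫_{-1}^{1} of each monomial x^k gives [2/(k+1) if k even, 0 if k odd]. Integrating term-by-term (or equivalently evaluating the antiderivative F(x) = x^4/4 + 4*x^3/3 + x^2 - x at the endpoints):
  F(1) − F(−1) = 19/12 − (11/12) = 2/3.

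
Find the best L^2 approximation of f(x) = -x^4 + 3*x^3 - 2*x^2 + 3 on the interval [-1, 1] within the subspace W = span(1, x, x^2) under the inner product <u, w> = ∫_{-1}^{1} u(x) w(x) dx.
g(x) = -20*x^2/7 + 9*x/5 + 108/35

The best approximation g ∈ W is the orthogonal projection of f onto W. Writing g = a_0 + a_1 x + a_2 x^2, the coefficients solve the normal equations G · a = b where
  G_{ij} = <φ_i, φ_j> and b_i = <f, φ_i>, with φ_0 = 1, φ_1 = x, φ_2 = x^2.
G =
  [2, 0, 2/3]
  [0, 2/3, 0]
  [2/3, 0, 2/5],
b = (64/15, 6/5, 32/35).
Solving gives a_0 = 108/35, a_1 = 9/5, a_2 = -20/7, so
  g(x) = -20*x^2/7 + 9*x/5 + 108/35.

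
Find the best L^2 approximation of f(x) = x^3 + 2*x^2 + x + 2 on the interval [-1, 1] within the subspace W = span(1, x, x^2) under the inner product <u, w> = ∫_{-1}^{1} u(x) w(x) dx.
g(x) = 2*x^2 + 8*x/5 + 2

The best approximation g ∈ W is the orthogonal projection of f onto W. Writing g = a_0 + a_1 x + a_2 x^2, the coefficients solve the normal equations G · a = b where
  G_{ij} = <φ_i, φ_j> and b_i = <f, φ_i>, with φ_0 = 1, φ_1 = x, φ_2 = x^2.
G =
  [2, 0, 2/3]
  [0, 2/3, 0]
  [2/3, 0, 2/5],
b = (16/3, 16/15, 32/15).
Solving gives a_0 = 2, a_1 = 8/5, a_2 = 2, so
  g(x) = 2*x^2 + 8*x/5 + 2.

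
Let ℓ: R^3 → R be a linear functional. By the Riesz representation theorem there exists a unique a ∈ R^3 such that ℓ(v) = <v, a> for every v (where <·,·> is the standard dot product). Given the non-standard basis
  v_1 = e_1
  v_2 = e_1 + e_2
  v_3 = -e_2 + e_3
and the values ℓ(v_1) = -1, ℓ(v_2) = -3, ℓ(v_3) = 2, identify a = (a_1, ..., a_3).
a = (-1, -2, 0)

Write a = (a_1, ..., a_3) in the standard basis. For each basis vector v_i, ℓ(v_i) = <v_i, a> is a linear equation in the a_j's. Collect the n equations into a matrix system V a = ℓ, where row i of V is v_i (expressed in the standard basis). Since V is invertible (lower-triangular with 1s on the diagonal, up to permutation), solve by back-substitution:
  V =
[[1, 0, 0],
 [1, 1, 0],
 [0, -1, 1]]
  V a = (-1, -3, 2)
Solving gives a = (-1, -2, 0).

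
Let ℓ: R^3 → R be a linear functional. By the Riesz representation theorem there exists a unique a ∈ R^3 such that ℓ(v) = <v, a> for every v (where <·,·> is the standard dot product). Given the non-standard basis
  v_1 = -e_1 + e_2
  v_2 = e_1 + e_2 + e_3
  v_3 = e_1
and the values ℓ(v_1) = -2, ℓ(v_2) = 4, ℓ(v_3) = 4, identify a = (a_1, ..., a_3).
a = (4, 2, -2)

Write a = (a_1, ..., a_3) in the standard basis. For each basis vector v_i, ℓ(v_i) = <v_i, a> is a linear equation in the a_j's. Collect the n equations into a matrix system V a = ℓ, where row i of V is v_i (expressed in the standard basis). Since V is invertible (lower-triangular with 1s on the diagonal, up to permutation), solve by back-substitution:
  V =
[[-1, 1, 0],
 [1, 1, 1],
 [1, 0, 0]]
  V a = (-2, 4, 4)
Solving gives a = (4, 2, -2).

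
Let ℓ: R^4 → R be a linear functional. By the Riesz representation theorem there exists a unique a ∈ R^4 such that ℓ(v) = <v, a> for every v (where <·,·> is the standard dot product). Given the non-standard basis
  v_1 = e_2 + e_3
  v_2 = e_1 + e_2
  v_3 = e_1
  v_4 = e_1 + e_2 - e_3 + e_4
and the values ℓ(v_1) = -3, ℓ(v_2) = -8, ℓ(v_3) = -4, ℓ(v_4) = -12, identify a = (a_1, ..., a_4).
a = (-4, -4, 1, -3)

Write a = (a_1, ..., a_4) in the standard basis. For each basis vector v_i, ℓ(v_i) = <v_i, a> is a linear equation in the a_j's. Collect the n equations into a matrix system V a = ℓ, where row i of V is v_i (expressed in the standard basis). Since V is invertible (lower-triangular with 1s on the diagonal, up to permutation), solve by back-substitution:
  V =
[[0, 1, 1, 0],
 [1, 1, 0, 0],
 [1, 0, 0, 0],
 [1, 1, -1, 1]]
  V a = (-3, -8, -4, -12)
Solving gives a = (-4, -4, 1, -3).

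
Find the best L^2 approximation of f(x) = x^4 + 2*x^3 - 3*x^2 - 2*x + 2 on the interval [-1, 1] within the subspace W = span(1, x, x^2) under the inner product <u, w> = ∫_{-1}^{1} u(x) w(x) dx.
g(x) = -15*x^2/7 - 4*x/5 + 67/35

The best approximation g ∈ W is the orthogonal projection of f onto W. Writing g = a_0 + a_1 x + a_2 x^2, the coefficients solve the normal equations G · a = b where
  G_{ij} = <φ_i, φ_j> and b_i = <f, φ_i>, with φ_0 = 1, φ_1 = x, φ_2 = x^2.
G =
  [2, 0, 2/3]
  [0, 2/3, 0]
  [2/3, 0, 2/5],
b = (12/5, -8/15, 44/105).
Solving gives a_0 = 67/35, a_1 = -4/5, a_2 = -15/7, so
  g(x) = -15*x^2/7 - 4*x/5 + 67/35.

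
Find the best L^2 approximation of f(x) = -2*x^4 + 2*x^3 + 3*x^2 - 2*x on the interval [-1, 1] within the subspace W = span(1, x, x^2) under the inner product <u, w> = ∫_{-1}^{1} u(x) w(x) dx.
g(x) = 9*x^2/7 - 4*x/5 + 6/35

The best approximation g ∈ W is the orthogonal projection of f onto W. Writing g = a_0 + a_1 x + a_2 x^2, the coefficients solve the normal equations G · a = b where
  G_{ij} = <φ_i, φ_j> and b_i = <f, φ_i>, with φ_0 = 1, φ_1 = x, φ_2 = x^2.
G =
  [2, 0, 2/3]
  [0, 2/3, 0]
  [2/3, 0, 2/5],
b = (6/5, -8/15, 22/35).
Solving gives a_0 = 6/35, a_1 = -4/5, a_2 = 9/7, so
  g(x) = 9*x^2/7 - 4*x/5 + 6/35.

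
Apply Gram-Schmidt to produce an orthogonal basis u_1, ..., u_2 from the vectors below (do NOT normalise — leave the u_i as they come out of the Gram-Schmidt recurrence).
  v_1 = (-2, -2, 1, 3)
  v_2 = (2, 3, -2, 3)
Orthogonal basis:
  u_1 = (-2, -2, 1, 3)
  u_2 = (5/3, 8/3, -11/6, 7/2)

Apply the Gram-Schmidt recurrence
  u_1 = v_1
  u_i = v_i − Σ_{j<i} ((v_i · u_j) / (u_j · u_j)) · u_j.

Step by step this gives:
  u_1 = (-2, -2, 1, 3)
  u_2 = (5/3, 8/3, -11/6, 7/2)

Orthogonality check:
  u_2 · u_1 = 0 (should be 0)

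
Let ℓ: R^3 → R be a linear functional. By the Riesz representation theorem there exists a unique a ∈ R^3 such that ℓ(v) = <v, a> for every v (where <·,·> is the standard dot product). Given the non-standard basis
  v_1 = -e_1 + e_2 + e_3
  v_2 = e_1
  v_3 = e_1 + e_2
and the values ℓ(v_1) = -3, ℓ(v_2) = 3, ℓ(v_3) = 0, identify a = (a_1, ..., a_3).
a = (3, -3, 3)

Write a = (a_1, ..., a_3) in the standard basis. For each basis vector v_i, ℓ(v_i) = <v_i, a> is a linear equation in the a_j's. Collect the n equations into a matrix system V a = ℓ, where row i of V is v_i (expressed in the standard basis). Since V is invertible (lower-triangular with 1s on the diagonal, up to permutation), solve by back-substitution:
  V =
[[-1, 1, 1],
 [1, 0, 0],
 [1, 1, 0]]
  V a = (-3, 3, 0)
Solving gives a = (3, -3, 3).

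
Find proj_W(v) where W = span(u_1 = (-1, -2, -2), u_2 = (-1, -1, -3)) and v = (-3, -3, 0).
proj_W(v) = (-1, -7/2, -1/2)

Set up U = [u_1 | ... | u_2] ∈ R^(3×2). The projector onto W = col(U) is P = U (U^T U)^(-1) U^T.
Compute U^T U =
  [9, 9]
  [9, 11],
and U^T v = (9, 6).
Solve U^T U · c = U^T v for the coefficients: c = (5/2, -3/2). The projection is proj_W(v) = U c.
Check: (v - proj_W(v)) · u_1 = 0  (should be 0).
Check: (v - proj_W(v)) · u_2 = 0  (should be 0).
Result: proj_W(v) = (-1, -7/2, -1/2).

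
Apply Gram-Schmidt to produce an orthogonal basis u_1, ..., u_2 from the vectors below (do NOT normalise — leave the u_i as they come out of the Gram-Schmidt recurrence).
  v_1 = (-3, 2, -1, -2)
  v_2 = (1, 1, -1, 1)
Orthogonal basis:
  u_1 = (-3, 2, -1, -2)
  u_2 = (2/3, 11/9, -10/9, 7/9)

Apply the Gram-Schmidt recurrence
  u_1 = v_1
  u_i = v_i − Σ_{j<i} ((v_i · u_j) / (u_j · u_j)) · u_j.

Step by step this gives:
  u_1 = (-3, 2, -1, -2)
  u_2 = (2/3, 11/9, -10/9, 7/9)

Orthogonality check:
  u_2 · u_1 = 0 (should be 0)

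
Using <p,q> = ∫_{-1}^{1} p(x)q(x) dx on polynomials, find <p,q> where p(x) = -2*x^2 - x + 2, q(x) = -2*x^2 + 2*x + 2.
<p,q> = 44/15

Expand the product: p(x)·q(x) = 4*x^4 - 2*x^3 - 10*x^2 + 2*x + 4.
∫_{-1}^{1} of each monomial x^k gives [2/(k+1) if k even, 0 if k odd]. Integrating term-by-term (or equivalently evaluating the antiderivative F(x) = 4*x^5/5 - x^4/2 - 10*x^3/3 + x^2 + 4*x at the endpoints):
  F(1) − F(−1) = 59/30 − (-29/30) = 44/15.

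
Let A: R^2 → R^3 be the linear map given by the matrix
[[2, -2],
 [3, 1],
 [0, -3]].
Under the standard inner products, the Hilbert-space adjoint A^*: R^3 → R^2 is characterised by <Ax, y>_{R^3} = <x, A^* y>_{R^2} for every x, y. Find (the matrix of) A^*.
A^* = A^T =
[[2, 3, 0],
 [-2, 1, -3]]

For real matrices with standard dot products, the defining identity <Ax, y> = <x, A^* y> gives (Ax)^T y = x^T (A^*) y, i.e. x^T A^T y = x^T (A^*) y. Since this holds for all x, y, we must have A^* = A^T. Therefore
A^* =
[[2, 3, 0],
 [-2, 1, -3]].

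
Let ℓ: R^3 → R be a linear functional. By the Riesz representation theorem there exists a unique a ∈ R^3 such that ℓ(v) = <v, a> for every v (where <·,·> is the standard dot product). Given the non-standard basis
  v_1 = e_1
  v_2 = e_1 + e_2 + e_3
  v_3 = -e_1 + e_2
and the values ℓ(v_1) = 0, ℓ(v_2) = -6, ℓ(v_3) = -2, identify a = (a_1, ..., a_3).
a = (0, -2, -4)

Write a = (a_1, ..., a_3) in the standard basis. For each basis vector v_i, ℓ(v_i) = <v_i, a> is a linear equation in the a_j's. Collect the n equations into a matrix system V a = ℓ, where row i of V is v_i (expressed in the standard basis). Since V is invertible (lower-triangular with 1s on the diagonal, up to permutation), solve by back-substitution:
  V =
[[1, 0, 0],
 [1, 1, 1],
 [-1, 1, 0]]
  V a = (0, -6, -2)
Solving gives a = (0, -2, -4).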